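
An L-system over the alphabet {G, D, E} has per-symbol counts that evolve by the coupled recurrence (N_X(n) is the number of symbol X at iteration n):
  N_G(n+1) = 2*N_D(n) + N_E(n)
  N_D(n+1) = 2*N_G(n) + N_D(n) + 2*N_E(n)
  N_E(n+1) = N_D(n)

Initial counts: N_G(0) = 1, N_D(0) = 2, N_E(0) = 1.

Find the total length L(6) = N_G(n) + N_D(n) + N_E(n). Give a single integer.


Step 0: N_G=1, N_D=2, N_E=1, L=4
Step 1: N_G=5, N_D=6, N_E=2, L=13
Step 2: N_G=14, N_D=20, N_E=6, L=40
Step 3: N_G=46, N_D=60, N_E=20, L=126
Step 4: N_G=140, N_D=192, N_E=60, L=392
Step 5: N_G=444, N_D=592, N_E=192, L=1228
Step 6: N_G=1376, N_D=1864, N_E=592, L=3832

Answer: 3832


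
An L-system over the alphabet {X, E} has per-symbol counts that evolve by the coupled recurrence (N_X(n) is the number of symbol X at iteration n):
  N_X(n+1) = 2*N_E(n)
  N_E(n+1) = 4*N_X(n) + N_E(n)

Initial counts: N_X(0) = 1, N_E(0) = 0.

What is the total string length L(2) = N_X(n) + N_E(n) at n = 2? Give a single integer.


Step 0: N_X=1, N_E=0, L=1
Step 1: N_X=0, N_E=4, L=4
Step 2: N_X=8, N_E=4, L=12

Answer: 12


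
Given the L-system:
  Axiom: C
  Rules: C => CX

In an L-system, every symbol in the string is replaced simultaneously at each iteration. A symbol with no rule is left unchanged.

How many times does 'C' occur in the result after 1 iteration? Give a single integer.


Step 0: C  (1 'C')
Step 1: CX  (1 'C')

Answer: 1


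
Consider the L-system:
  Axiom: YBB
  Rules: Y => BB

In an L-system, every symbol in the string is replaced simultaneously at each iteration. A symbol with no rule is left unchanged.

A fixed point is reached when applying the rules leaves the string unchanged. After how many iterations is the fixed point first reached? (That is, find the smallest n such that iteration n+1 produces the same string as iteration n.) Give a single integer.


Answer: 1

Derivation:
Step 0: YBB
Step 1: BBBB
Step 2: BBBB  (unchanged — fixed point at step 1)


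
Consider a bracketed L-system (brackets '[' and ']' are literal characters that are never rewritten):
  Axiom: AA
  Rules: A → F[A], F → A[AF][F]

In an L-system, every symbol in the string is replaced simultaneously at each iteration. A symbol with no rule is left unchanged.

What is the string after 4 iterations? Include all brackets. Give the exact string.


Answer: A[AF][F][F[A]][A[AF][F][F[A]]F[A][F[A]A[AF][F]][A[AF][F]]][F[A][F[A]A[AF][F]][A[AF][F]]][F[A][F[A]A[AF][F]][A[AF][F]][A[AF][F][F[A]]]]A[AF][F][F[A]][A[AF][F][F[A]]F[A][F[A]A[AF][F]][A[AF][F]]][F[A][F[A]A[AF][F]][A[AF][F]]][F[A][F[A]A[AF][F]][A[AF][F]][A[AF][F][F[A]]]]

Derivation:
Step 0: AA
Step 1: F[A]F[A]
Step 2: A[AF][F][F[A]]A[AF][F][F[A]]
Step 3: F[A][F[A]A[AF][F]][A[AF][F]][A[AF][F][F[A]]]F[A][F[A]A[AF][F]][A[AF][F]][A[AF][F][F[A]]]
Step 4: A[AF][F][F[A]][A[AF][F][F[A]]F[A][F[A]A[AF][F]][A[AF][F]]][F[A][F[A]A[AF][F]][A[AF][F]]][F[A][F[A]A[AF][F]][A[AF][F]][A[AF][F][F[A]]]]A[AF][F][F[A]][A[AF][F][F[A]]F[A][F[A]A[AF][F]][A[AF][F]]][F[A][F[A]A[AF][F]][A[AF][F]]][F[A][F[A]A[AF][F]][A[AF][F]][A[AF][F][F[A]]]]


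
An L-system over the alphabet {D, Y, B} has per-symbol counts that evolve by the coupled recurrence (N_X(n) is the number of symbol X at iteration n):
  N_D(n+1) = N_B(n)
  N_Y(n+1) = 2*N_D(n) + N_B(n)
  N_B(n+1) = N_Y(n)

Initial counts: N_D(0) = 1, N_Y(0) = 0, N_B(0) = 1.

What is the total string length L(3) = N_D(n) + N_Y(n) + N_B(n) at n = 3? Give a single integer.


Answer: 8

Derivation:
Step 0: N_D=1, N_Y=0, N_B=1, L=2
Step 1: N_D=1, N_Y=3, N_B=0, L=4
Step 2: N_D=0, N_Y=2, N_B=3, L=5
Step 3: N_D=3, N_Y=3, N_B=2, L=8


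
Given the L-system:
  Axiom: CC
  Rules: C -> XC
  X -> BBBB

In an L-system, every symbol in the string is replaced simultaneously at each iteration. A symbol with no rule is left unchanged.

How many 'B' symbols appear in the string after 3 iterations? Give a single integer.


Step 0: CC  (0 'B')
Step 1: XCXC  (0 'B')
Step 2: BBBBXCBBBBXC  (8 'B')
Step 3: BBBBBBBBXCBBBBBBBBXC  (16 'B')

Answer: 16


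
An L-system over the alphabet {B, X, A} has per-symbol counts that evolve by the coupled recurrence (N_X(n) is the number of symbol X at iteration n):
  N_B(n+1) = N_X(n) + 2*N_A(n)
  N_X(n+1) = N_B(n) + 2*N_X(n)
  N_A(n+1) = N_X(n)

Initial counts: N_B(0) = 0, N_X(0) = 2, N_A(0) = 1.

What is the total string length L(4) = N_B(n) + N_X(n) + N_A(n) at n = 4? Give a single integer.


Step 0: N_B=0, N_X=2, N_A=1, L=3
Step 1: N_B=4, N_X=4, N_A=2, L=10
Step 2: N_B=8, N_X=12, N_A=4, L=24
Step 3: N_B=20, N_X=32, N_A=12, L=64
Step 4: N_B=56, N_X=84, N_A=32, L=172

Answer: 172


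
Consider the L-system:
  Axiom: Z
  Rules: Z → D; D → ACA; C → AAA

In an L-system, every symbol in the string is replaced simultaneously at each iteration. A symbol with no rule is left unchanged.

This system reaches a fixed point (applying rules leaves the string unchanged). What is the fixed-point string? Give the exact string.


Step 0: Z
Step 1: D
Step 2: ACA
Step 3: AAAAA
Step 4: AAAAA  (unchanged — fixed point at step 3)

Answer: AAAAA


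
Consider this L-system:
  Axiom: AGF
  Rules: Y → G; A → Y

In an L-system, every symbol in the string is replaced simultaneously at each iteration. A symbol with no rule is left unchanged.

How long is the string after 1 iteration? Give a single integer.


Step 0: length = 3
Step 1: length = 3

Answer: 3


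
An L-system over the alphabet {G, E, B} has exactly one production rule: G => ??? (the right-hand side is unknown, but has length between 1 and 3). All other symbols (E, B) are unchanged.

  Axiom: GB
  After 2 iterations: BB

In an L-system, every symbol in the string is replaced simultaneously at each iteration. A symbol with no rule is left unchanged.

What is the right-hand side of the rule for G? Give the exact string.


Answer: B

Derivation:
Trying G => B:
  Step 0: GB
  Step 1: BB
  Step 2: BB
Matches the given result.


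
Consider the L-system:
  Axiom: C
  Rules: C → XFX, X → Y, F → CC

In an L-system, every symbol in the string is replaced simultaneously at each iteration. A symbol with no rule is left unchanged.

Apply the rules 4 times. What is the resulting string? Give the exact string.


Step 0: C
Step 1: XFX
Step 2: YCCY
Step 3: YXFXXFXY
Step 4: YYCCYYCCYY

Answer: YYCCYYCCYY


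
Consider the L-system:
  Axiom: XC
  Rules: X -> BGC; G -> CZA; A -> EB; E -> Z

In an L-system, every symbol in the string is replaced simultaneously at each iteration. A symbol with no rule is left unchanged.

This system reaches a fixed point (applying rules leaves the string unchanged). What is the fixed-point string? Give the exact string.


Answer: BCZZBCC

Derivation:
Step 0: XC
Step 1: BGCC
Step 2: BCZACC
Step 3: BCZEBCC
Step 4: BCZZBCC
Step 5: BCZZBCC  (unchanged — fixed point at step 4)


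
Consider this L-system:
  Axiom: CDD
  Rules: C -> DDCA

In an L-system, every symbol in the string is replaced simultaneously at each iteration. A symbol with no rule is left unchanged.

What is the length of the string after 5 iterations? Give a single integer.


Answer: 18

Derivation:
Step 0: length = 3
Step 1: length = 6
Step 2: length = 9
Step 3: length = 12
Step 4: length = 15
Step 5: length = 18


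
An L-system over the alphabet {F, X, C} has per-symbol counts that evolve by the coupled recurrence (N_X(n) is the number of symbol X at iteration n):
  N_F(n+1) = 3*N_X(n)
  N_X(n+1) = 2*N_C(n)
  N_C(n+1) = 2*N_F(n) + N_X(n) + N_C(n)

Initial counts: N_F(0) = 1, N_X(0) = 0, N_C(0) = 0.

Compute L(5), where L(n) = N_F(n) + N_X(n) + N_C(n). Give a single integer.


Step 0: N_F=1, N_X=0, N_C=0, L=1
Step 1: N_F=0, N_X=0, N_C=2, L=2
Step 2: N_F=0, N_X=4, N_C=2, L=6
Step 3: N_F=12, N_X=4, N_C=6, L=22
Step 4: N_F=12, N_X=12, N_C=34, L=58
Step 5: N_F=36, N_X=68, N_C=70, L=174

Answer: 174


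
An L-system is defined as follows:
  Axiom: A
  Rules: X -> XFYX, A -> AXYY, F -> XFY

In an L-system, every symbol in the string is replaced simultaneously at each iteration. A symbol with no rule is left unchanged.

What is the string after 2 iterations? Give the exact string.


Step 0: A
Step 1: AXYY
Step 2: AXYYXFYXYY

Answer: AXYYXFYXYY


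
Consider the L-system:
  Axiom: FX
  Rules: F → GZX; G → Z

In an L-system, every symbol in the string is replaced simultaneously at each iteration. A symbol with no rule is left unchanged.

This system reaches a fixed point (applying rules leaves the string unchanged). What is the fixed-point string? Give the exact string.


Step 0: FX
Step 1: GZXX
Step 2: ZZXX
Step 3: ZZXX  (unchanged — fixed point at step 2)

Answer: ZZXX


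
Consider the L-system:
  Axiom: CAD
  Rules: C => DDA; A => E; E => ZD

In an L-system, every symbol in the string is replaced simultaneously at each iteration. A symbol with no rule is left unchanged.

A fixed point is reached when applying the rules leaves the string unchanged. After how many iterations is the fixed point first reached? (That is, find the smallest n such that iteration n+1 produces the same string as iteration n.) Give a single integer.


Answer: 3

Derivation:
Step 0: CAD
Step 1: DDAED
Step 2: DDEZDD
Step 3: DDZDZDD
Step 4: DDZDZDD  (unchanged — fixed point at step 3)


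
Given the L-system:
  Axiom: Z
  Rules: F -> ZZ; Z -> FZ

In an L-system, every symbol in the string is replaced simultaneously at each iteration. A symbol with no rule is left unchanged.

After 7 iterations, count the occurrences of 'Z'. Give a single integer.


Answer: 85

Derivation:
Step 0: Z  (1 'Z')
Step 1: FZ  (1 'Z')
Step 2: ZZFZ  (3 'Z')
Step 3: FZFZZZFZ  (5 'Z')
Step 4: ZZFZZZFZFZFZZZFZ  (11 'Z')
Step 5: FZFZZZFZFZFZZZFZZZFZZZFZFZFZZZFZ  (21 'Z')
Step 6: ZZFZZZFZFZFZZZFZZZFZZZFZFZFZZZFZFZFZZZFZFZFZZZFZZZFZZZFZFZFZZZFZ  (43 'Z')
Step 7: FZFZZZFZFZFZZZFZZZFZZZFZFZFZZZFZFZFZZZFZFZFZZZFZZZFZZZFZFZFZZZFZZZFZZZFZFZFZZZFZZZFZZZFZFZFZZZFZFZFZZZFZFZFZZZFZZZFZZZFZFZFZZZFZ  (85 'Z')


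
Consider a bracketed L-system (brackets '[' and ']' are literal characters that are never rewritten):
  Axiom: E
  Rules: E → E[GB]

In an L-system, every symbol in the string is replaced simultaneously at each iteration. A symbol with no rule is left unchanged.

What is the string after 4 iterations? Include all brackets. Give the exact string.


Answer: E[GB][GB][GB][GB]

Derivation:
Step 0: E
Step 1: E[GB]
Step 2: E[GB][GB]
Step 3: E[GB][GB][GB]
Step 4: E[GB][GB][GB][GB]


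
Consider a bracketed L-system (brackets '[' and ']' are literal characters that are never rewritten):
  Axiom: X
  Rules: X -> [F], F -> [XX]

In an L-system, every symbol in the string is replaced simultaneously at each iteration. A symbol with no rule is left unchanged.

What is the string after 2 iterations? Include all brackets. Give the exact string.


Answer: [[XX]]

Derivation:
Step 0: X
Step 1: [F]
Step 2: [[XX]]


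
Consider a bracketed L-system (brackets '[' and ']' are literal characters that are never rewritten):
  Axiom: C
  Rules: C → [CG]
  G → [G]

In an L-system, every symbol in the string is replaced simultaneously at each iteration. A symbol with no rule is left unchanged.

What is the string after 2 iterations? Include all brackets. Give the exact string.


Answer: [[CG][G]]

Derivation:
Step 0: C
Step 1: [CG]
Step 2: [[CG][G]]


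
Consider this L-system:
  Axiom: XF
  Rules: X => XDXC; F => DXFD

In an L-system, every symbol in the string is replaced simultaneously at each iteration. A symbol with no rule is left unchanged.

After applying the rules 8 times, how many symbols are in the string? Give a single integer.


Answer: 1532

Derivation:
Step 0: length = 2
Step 1: length = 8
Step 2: length = 20
Step 3: length = 44
Step 4: length = 92
Step 5: length = 188
Step 6: length = 380
Step 7: length = 764
Step 8: length = 1532


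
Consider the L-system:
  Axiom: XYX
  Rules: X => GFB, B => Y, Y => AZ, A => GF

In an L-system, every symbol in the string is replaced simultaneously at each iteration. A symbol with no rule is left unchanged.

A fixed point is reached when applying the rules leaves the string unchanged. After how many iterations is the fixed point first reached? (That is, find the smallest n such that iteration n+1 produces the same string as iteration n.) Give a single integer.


Answer: 4

Derivation:
Step 0: XYX
Step 1: GFBAZGFB
Step 2: GFYGFZGFY
Step 3: GFAZGFZGFAZ
Step 4: GFGFZGFZGFGFZ
Step 5: GFGFZGFZGFGFZ  (unchanged — fixed point at step 4)


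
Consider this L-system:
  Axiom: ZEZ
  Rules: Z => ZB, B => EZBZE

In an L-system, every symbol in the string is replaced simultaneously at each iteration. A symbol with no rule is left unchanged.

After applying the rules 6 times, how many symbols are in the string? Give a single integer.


Step 0: length = 3
Step 1: length = 5
Step 2: length = 15
Step 3: length = 37
Step 4: length = 91
Step 5: length = 221
Step 6: length = 535

Answer: 535


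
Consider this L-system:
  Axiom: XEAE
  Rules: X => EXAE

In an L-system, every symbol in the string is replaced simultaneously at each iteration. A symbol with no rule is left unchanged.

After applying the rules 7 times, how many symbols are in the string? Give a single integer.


Step 0: length = 4
Step 1: length = 7
Step 2: length = 10
Step 3: length = 13
Step 4: length = 16
Step 5: length = 19
Step 6: length = 22
Step 7: length = 25

Answer: 25


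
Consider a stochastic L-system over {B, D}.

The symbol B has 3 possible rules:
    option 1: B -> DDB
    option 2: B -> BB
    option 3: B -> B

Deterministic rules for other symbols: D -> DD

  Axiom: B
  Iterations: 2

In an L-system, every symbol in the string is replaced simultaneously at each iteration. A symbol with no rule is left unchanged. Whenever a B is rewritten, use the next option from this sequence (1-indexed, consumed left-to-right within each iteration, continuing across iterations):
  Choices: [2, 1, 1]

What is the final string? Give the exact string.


Step 0: B
Step 1: BB  (used choices [2])
Step 2: DDBDDB  (used choices [1, 1])

Answer: DDBDDB


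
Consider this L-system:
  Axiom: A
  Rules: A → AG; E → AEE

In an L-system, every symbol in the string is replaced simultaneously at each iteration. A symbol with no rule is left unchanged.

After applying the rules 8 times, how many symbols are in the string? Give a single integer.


Answer: 9

Derivation:
Step 0: length = 1
Step 1: length = 2
Step 2: length = 3
Step 3: length = 4
Step 4: length = 5
Step 5: length = 6
Step 6: length = 7
Step 7: length = 8
Step 8: length = 9


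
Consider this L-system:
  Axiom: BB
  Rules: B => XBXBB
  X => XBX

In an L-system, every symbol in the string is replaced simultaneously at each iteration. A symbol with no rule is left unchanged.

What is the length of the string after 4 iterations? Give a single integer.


Answer: 682

Derivation:
Step 0: length = 2
Step 1: length = 10
Step 2: length = 42
Step 3: length = 170
Step 4: length = 682


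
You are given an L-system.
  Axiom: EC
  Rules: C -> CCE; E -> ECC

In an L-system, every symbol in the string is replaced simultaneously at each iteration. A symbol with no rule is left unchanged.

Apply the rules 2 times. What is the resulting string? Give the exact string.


Step 0: EC
Step 1: ECCCCE
Step 2: ECCCCECCECCECCEECC

Answer: ECCCCECCECCECCEECC


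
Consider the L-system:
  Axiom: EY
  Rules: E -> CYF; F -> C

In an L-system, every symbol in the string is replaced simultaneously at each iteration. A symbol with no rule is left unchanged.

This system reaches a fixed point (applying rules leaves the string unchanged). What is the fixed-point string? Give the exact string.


Answer: CYCY

Derivation:
Step 0: EY
Step 1: CYFY
Step 2: CYCY
Step 3: CYCY  (unchanged — fixed point at step 2)


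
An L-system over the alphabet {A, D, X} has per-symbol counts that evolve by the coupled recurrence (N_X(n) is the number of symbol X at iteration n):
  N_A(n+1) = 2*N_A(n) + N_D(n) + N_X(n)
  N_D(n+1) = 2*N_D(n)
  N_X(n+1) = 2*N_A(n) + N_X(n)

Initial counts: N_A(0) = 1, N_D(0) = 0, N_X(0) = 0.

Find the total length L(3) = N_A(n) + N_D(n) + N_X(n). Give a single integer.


Answer: 36

Derivation:
Step 0: N_A=1, N_D=0, N_X=0, L=1
Step 1: N_A=2, N_D=0, N_X=2, L=4
Step 2: N_A=6, N_D=0, N_X=6, L=12
Step 3: N_A=18, N_D=0, N_X=18, L=36


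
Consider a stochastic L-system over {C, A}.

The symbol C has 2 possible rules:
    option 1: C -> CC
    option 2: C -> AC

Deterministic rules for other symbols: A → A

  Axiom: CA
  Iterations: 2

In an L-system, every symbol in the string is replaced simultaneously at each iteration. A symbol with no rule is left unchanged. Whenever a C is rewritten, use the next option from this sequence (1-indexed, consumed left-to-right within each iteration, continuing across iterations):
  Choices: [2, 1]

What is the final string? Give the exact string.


Step 0: CA
Step 1: ACA  (used choices [2])
Step 2: ACCA  (used choices [1])

Answer: ACCA


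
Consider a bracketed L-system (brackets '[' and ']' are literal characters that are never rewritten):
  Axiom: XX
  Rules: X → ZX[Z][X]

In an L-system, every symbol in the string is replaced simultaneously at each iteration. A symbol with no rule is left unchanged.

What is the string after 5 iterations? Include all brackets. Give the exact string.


Step 0: XX
Step 1: ZX[Z][X]ZX[Z][X]
Step 2: ZZX[Z][X][Z][ZX[Z][X]]ZZX[Z][X][Z][ZX[Z][X]]
Step 3: ZZZX[Z][X][Z][ZX[Z][X]][Z][ZZX[Z][X][Z][ZX[Z][X]]]ZZZX[Z][X][Z][ZX[Z][X]][Z][ZZX[Z][X][Z][ZX[Z][X]]]
Step 4: ZZZZX[Z][X][Z][ZX[Z][X]][Z][ZZX[Z][X][Z][ZX[Z][X]]][Z][ZZZX[Z][X][Z][ZX[Z][X]][Z][ZZX[Z][X][Z][ZX[Z][X]]]]ZZZZX[Z][X][Z][ZX[Z][X]][Z][ZZX[Z][X][Z][ZX[Z][X]]][Z][ZZZX[Z][X][Z][ZX[Z][X]][Z][ZZX[Z][X][Z][ZX[Z][X]]]]
Step 5: ZZZZZX[Z][X][Z][ZX[Z][X]][Z][ZZX[Z][X][Z][ZX[Z][X]]][Z][ZZZX[Z][X][Z][ZX[Z][X]][Z][ZZX[Z][X][Z][ZX[Z][X]]]][Z][ZZZZX[Z][X][Z][ZX[Z][X]][Z][ZZX[Z][X][Z][ZX[Z][X]]][Z][ZZZX[Z][X][Z][ZX[Z][X]][Z][ZZX[Z][X][Z][ZX[Z][X]]]]]ZZZZZX[Z][X][Z][ZX[Z][X]][Z][ZZX[Z][X][Z][ZX[Z][X]]][Z][ZZZX[Z][X][Z][ZX[Z][X]][Z][ZZX[Z][X][Z][ZX[Z][X]]]][Z][ZZZZX[Z][X][Z][ZX[Z][X]][Z][ZZX[Z][X][Z][ZX[Z][X]]][Z][ZZZX[Z][X][Z][ZX[Z][X]][Z][ZZX[Z][X][Z][ZX[Z][X]]]]]

Answer: ZZZZZX[Z][X][Z][ZX[Z][X]][Z][ZZX[Z][X][Z][ZX[Z][X]]][Z][ZZZX[Z][X][Z][ZX[Z][X]][Z][ZZX[Z][X][Z][ZX[Z][X]]]][Z][ZZZZX[Z][X][Z][ZX[Z][X]][Z][ZZX[Z][X][Z][ZX[Z][X]]][Z][ZZZX[Z][X][Z][ZX[Z][X]][Z][ZZX[Z][X][Z][ZX[Z][X]]]]]ZZZZZX[Z][X][Z][ZX[Z][X]][Z][ZZX[Z][X][Z][ZX[Z][X]]][Z][ZZZX[Z][X][Z][ZX[Z][X]][Z][ZZX[Z][X][Z][ZX[Z][X]]]][Z][ZZZZX[Z][X][Z][ZX[Z][X]][Z][ZZX[Z][X][Z][ZX[Z][X]]][Z][ZZZX[Z][X][Z][ZX[Z][X]][Z][ZZX[Z][X][Z][ZX[Z][X]]]]]


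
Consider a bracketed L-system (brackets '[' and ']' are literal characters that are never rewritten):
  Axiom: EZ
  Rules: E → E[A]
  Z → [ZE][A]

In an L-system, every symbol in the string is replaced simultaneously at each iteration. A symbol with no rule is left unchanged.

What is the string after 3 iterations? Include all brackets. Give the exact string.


Step 0: EZ
Step 1: E[A][ZE][A]
Step 2: E[A][A][[ZE][A]E[A]][A]
Step 3: E[A][A][A][[[ZE][A]E[A]][A]E[A][A]][A]

Answer: E[A][A][A][[[ZE][A]E[A]][A]E[A][A]][A]


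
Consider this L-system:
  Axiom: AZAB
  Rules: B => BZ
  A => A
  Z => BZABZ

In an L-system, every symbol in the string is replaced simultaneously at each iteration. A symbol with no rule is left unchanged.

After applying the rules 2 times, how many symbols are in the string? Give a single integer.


Step 0: length = 4
Step 1: length = 9
Step 2: length = 24

Answer: 24


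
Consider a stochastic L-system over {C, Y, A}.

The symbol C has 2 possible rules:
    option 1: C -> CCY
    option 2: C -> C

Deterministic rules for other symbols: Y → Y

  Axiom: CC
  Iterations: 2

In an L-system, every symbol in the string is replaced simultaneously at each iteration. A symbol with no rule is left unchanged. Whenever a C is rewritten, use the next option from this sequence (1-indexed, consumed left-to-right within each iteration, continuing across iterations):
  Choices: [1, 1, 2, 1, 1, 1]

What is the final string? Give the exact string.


Step 0: CC
Step 1: CCYCCY  (used choices [1, 1])
Step 2: CCCYYCCYCCYY  (used choices [2, 1, 1, 1])

Answer: CCCYYCCYCCYY


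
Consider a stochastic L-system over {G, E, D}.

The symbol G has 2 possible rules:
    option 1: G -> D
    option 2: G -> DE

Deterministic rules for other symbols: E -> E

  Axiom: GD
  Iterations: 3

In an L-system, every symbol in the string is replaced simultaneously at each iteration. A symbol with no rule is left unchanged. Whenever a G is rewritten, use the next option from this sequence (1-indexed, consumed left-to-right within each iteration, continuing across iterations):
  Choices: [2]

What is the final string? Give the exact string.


Step 0: GD
Step 1: DED  (used choices [2])
Step 2: DED  (used choices [])
Step 3: DED  (used choices [])

Answer: DED


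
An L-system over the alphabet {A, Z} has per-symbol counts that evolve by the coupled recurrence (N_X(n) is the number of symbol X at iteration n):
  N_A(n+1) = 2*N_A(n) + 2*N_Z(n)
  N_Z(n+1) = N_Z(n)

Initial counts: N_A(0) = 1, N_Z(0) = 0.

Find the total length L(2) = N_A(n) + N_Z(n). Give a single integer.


Answer: 4

Derivation:
Step 0: N_A=1, N_Z=0, L=1
Step 1: N_A=2, N_Z=0, L=2
Step 2: N_A=4, N_Z=0, L=4


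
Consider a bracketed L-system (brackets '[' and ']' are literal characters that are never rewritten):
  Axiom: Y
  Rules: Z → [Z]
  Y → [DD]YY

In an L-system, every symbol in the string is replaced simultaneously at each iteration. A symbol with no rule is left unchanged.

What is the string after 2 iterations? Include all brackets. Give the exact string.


Step 0: Y
Step 1: [DD]YY
Step 2: [DD][DD]YY[DD]YY

Answer: [DD][DD]YY[DD]YY


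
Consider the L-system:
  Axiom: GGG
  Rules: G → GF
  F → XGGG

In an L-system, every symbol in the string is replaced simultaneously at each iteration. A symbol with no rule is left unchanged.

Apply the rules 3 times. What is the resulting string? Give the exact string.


Step 0: GGG
Step 1: GFGFGF
Step 2: GFXGGGGFXGGGGFXGGG
Step 3: GFXGGGXGFGFGFGFXGGGXGFGFGFGFXGGGXGFGFGF

Answer: GFXGGGXGFGFGFGFXGGGXGFGFGFGFXGGGXGFGFGF


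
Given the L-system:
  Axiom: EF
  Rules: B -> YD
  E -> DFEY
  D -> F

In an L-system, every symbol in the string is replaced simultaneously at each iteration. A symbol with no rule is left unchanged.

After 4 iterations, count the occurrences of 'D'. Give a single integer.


Step 0: EF  (0 'D')
Step 1: DFEYF  (1 'D')
Step 2: FFDFEYYF  (1 'D')
Step 3: FFFFDFEYYYF  (1 'D')
Step 4: FFFFFFDFEYYYYF  (1 'D')

Answer: 1


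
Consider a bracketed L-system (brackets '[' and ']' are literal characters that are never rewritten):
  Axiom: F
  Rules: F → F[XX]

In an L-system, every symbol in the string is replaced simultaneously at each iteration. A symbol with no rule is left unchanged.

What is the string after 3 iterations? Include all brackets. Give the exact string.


Answer: F[XX][XX][XX]

Derivation:
Step 0: F
Step 1: F[XX]
Step 2: F[XX][XX]
Step 3: F[XX][XX][XX]


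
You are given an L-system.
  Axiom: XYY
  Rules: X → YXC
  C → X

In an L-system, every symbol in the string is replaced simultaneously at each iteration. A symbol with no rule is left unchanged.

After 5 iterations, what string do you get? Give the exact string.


Step 0: XYY
Step 1: YXCYY
Step 2: YYXCXYY
Step 3: YYYXCXYXCYY
Step 4: YYYYXCXYXCYYXCXYY
Step 5: YYYYYXCXYXCYYXCXYYYXCXYXCYY

Answer: YYYYYXCXYXCYYXCXYYYXCXYXCYY


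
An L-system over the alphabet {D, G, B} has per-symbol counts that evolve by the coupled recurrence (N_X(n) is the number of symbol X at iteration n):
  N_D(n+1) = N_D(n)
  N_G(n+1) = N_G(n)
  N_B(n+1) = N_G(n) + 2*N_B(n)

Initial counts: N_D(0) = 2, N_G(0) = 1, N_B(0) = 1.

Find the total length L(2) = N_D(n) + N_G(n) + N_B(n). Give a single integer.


Step 0: N_D=2, N_G=1, N_B=1, L=4
Step 1: N_D=2, N_G=1, N_B=3, L=6
Step 2: N_D=2, N_G=1, N_B=7, L=10

Answer: 10


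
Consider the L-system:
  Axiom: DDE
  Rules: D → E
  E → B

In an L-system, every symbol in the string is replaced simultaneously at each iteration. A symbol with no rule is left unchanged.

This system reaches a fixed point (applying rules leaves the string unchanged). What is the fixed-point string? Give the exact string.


Step 0: DDE
Step 1: EEB
Step 2: BBB
Step 3: BBB  (unchanged — fixed point at step 2)

Answer: BBB


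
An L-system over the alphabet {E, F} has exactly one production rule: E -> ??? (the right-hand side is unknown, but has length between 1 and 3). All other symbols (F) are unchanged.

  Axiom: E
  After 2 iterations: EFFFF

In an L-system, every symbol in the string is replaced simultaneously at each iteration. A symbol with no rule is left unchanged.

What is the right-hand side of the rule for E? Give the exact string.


Trying E -> EFF:
  Step 0: E
  Step 1: EFF
  Step 2: EFFFF
Matches the given result.

Answer: EFF


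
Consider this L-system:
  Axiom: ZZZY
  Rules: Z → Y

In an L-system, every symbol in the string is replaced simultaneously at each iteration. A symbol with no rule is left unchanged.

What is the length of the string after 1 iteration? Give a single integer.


Answer: 4

Derivation:
Step 0: length = 4
Step 1: length = 4


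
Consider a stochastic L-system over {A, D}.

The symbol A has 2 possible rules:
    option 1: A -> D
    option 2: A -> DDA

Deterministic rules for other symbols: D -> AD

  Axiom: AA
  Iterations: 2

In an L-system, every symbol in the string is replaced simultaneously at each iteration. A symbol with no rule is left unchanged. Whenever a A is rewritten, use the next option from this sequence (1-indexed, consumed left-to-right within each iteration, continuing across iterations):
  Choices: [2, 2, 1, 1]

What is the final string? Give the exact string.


Answer: ADADDADADD

Derivation:
Step 0: AA
Step 1: DDADDA  (used choices [2, 2])
Step 2: ADADDADADD  (used choices [1, 1])


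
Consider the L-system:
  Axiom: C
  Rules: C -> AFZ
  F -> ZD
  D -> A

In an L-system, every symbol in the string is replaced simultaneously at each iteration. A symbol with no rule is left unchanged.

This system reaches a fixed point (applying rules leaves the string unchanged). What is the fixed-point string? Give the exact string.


Step 0: C
Step 1: AFZ
Step 2: AZDZ
Step 3: AZAZ
Step 4: AZAZ  (unchanged — fixed point at step 3)

Answer: AZAZ


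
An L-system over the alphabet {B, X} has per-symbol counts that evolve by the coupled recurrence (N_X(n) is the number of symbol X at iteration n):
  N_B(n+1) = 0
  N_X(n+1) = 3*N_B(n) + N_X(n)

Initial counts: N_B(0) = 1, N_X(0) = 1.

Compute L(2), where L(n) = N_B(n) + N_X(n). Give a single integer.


Step 0: N_B=1, N_X=1, L=2
Step 1: N_B=0, N_X=4, L=4
Step 2: N_B=0, N_X=4, L=4

Answer: 4


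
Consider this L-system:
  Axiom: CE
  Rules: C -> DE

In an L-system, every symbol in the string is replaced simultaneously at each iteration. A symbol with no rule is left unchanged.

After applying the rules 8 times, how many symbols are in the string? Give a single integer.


Answer: 3

Derivation:
Step 0: length = 2
Step 1: length = 3
Step 2: length = 3
Step 3: length = 3
Step 4: length = 3
Step 5: length = 3
Step 6: length = 3
Step 7: length = 3
Step 8: length = 3


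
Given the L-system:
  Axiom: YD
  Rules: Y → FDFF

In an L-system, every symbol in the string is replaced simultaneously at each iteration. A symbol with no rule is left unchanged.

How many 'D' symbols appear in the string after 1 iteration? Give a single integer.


Answer: 2

Derivation:
Step 0: YD  (1 'D')
Step 1: FDFFD  (2 'D')


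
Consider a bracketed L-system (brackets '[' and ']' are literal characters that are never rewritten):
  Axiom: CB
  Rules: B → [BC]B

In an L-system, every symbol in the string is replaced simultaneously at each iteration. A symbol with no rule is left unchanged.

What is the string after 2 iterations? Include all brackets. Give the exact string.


Answer: C[[BC]BC][BC]B

Derivation:
Step 0: CB
Step 1: C[BC]B
Step 2: C[[BC]BC][BC]B


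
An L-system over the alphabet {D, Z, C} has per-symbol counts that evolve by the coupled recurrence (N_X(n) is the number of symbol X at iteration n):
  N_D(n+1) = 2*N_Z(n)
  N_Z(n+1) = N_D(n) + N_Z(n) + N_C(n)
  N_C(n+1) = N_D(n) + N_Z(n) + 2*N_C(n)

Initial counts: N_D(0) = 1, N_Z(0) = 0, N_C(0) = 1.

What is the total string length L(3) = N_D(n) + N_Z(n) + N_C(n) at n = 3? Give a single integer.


Step 0: N_D=1, N_Z=0, N_C=1, L=2
Step 1: N_D=0, N_Z=2, N_C=3, L=5
Step 2: N_D=4, N_Z=5, N_C=8, L=17
Step 3: N_D=10, N_Z=17, N_C=25, L=52

Answer: 52


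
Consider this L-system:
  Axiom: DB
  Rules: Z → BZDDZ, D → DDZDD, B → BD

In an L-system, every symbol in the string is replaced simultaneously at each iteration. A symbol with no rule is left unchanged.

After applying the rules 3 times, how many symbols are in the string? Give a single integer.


Answer: 154

Derivation:
Step 0: length = 2
Step 1: length = 7
Step 2: length = 32
Step 3: length = 154


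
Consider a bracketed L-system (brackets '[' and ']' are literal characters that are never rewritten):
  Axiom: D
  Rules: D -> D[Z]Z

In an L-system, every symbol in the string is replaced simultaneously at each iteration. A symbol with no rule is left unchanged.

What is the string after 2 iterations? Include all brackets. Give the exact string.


Answer: D[Z]Z[Z]Z

Derivation:
Step 0: D
Step 1: D[Z]Z
Step 2: D[Z]Z[Z]Z


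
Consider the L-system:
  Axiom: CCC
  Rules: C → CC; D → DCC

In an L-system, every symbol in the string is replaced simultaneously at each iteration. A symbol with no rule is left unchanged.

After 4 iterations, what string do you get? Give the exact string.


Answer: CCCCCCCCCCCCCCCCCCCCCCCCCCCCCCCCCCCCCCCCCCCCCCCC

Derivation:
Step 0: CCC
Step 1: CCCCCC
Step 2: CCCCCCCCCCCC
Step 3: CCCCCCCCCCCCCCCCCCCCCCCC
Step 4: CCCCCCCCCCCCCCCCCCCCCCCCCCCCCCCCCCCCCCCCCCCCCCCC


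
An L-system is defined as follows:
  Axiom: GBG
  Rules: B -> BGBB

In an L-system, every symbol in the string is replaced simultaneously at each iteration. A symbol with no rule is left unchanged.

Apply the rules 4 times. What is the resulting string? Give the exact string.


Answer: GBGBBGBGBBBGBBGBGBBGBGBBBGBBBGBBGBGBBBGBBGBGBBGBGBBBGBBGBGBBGBGBBBGBBBGBBGBGBBBGBBBGBBGBGBBBGBBGBGBBGBGBBBGBBBGBBGBGBBBGBBG

Derivation:
Step 0: GBG
Step 1: GBGBBG
Step 2: GBGBBGBGBBBGBBG
Step 3: GBGBBGBGBBBGBBGBGBBGBGBBBGBBBGBBGBGBBBGBBG
Step 4: GBGBBGBGBBBGBBGBGBBGBGBBBGBBBGBBGBGBBBGBBGBGBBGBGBBBGBBGBGBBGBGBBBGBBBGBBGBGBBBGBBBGBBGBGBBBGBBGBGBBGBGBBBGBBBGBBGBGBBBGBBG


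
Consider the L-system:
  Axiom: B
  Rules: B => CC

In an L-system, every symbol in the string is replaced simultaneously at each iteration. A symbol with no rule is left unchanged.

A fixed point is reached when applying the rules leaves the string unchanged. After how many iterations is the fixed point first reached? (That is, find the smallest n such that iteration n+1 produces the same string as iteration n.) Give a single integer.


Answer: 1

Derivation:
Step 0: B
Step 1: CC
Step 2: CC  (unchanged — fixed point at step 1)


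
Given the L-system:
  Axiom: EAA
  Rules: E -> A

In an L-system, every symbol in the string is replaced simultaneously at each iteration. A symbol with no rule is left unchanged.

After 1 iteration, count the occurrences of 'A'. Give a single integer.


Step 0: EAA  (2 'A')
Step 1: AAA  (3 'A')

Answer: 3


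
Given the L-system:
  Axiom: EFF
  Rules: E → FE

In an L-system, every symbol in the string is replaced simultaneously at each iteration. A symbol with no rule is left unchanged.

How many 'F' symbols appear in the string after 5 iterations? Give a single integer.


Answer: 7

Derivation:
Step 0: EFF  (2 'F')
Step 1: FEFF  (3 'F')
Step 2: FFEFF  (4 'F')
Step 3: FFFEFF  (5 'F')
Step 4: FFFFEFF  (6 'F')
Step 5: FFFFFEFF  (7 'F')


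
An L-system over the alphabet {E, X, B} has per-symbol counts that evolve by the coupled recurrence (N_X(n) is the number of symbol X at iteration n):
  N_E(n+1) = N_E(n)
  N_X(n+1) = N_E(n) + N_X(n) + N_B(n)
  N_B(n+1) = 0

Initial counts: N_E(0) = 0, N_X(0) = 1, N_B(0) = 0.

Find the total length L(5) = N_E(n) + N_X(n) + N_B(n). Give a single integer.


Step 0: N_E=0, N_X=1, N_B=0, L=1
Step 1: N_E=0, N_X=1, N_B=0, L=1
Step 2: N_E=0, N_X=1, N_B=0, L=1
Step 3: N_E=0, N_X=1, N_B=0, L=1
Step 4: N_E=0, N_X=1, N_B=0, L=1
Step 5: N_E=0, N_X=1, N_B=0, L=1

Answer: 1


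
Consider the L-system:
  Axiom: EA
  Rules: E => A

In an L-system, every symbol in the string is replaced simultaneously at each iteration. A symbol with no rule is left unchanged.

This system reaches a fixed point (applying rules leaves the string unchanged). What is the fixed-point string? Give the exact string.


Step 0: EA
Step 1: AA
Step 2: AA  (unchanged — fixed point at step 1)

Answer: AA


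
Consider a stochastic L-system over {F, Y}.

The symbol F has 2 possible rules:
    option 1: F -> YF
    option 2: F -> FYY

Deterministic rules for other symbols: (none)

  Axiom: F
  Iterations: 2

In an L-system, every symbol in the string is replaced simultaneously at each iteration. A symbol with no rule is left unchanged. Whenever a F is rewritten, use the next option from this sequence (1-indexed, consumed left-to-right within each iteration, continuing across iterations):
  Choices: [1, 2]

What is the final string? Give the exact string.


Step 0: F
Step 1: YF  (used choices [1])
Step 2: YFYY  (used choices [2])

Answer: YFYY


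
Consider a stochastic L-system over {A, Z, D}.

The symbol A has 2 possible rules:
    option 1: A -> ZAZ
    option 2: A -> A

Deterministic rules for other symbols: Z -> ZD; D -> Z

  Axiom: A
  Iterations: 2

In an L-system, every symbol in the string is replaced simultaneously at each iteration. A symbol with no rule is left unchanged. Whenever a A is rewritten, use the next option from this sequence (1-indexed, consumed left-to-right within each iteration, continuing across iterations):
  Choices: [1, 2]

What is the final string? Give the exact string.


Answer: ZDAZD

Derivation:
Step 0: A
Step 1: ZAZ  (used choices [1])
Step 2: ZDAZD  (used choices [2])


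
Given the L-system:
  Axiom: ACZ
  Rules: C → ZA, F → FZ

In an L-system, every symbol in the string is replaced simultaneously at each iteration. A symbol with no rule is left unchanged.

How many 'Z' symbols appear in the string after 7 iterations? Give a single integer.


Step 0: ACZ  (1 'Z')
Step 1: AZAZ  (2 'Z')
Step 2: AZAZ  (2 'Z')
Step 3: AZAZ  (2 'Z')
Step 4: AZAZ  (2 'Z')
Step 5: AZAZ  (2 'Z')
Step 6: AZAZ  (2 'Z')
Step 7: AZAZ  (2 'Z')

Answer: 2


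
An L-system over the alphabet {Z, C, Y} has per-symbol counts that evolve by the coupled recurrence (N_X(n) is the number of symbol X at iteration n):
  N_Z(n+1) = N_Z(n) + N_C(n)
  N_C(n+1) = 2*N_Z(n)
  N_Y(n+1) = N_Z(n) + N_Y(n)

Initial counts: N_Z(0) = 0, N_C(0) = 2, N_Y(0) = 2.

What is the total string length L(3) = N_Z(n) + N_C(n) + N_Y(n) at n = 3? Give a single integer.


Answer: 16

Derivation:
Step 0: N_Z=0, N_C=2, N_Y=2, L=4
Step 1: N_Z=2, N_C=0, N_Y=2, L=4
Step 2: N_Z=2, N_C=4, N_Y=4, L=10
Step 3: N_Z=6, N_C=4, N_Y=6, L=16


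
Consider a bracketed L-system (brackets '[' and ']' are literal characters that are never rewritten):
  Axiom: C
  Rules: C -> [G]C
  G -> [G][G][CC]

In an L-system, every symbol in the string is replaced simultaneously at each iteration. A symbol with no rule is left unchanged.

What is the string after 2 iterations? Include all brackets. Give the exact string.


Step 0: C
Step 1: [G]C
Step 2: [[G][G][CC]][G]C

Answer: [[G][G][CC]][G]C


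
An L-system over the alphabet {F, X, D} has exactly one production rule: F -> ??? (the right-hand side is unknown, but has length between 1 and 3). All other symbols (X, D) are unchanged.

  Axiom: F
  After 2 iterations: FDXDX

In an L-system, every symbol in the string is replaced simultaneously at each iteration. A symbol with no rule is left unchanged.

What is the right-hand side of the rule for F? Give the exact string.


Answer: FDX

Derivation:
Trying F -> FDX:
  Step 0: F
  Step 1: FDX
  Step 2: FDXDX
Matches the given result.


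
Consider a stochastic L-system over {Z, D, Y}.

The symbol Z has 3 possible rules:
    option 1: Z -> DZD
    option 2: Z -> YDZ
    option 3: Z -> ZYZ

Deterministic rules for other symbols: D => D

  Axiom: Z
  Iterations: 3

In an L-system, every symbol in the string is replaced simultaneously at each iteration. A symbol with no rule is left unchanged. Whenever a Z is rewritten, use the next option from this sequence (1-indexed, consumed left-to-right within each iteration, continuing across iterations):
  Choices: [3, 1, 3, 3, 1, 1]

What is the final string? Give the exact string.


Answer: DZYZDYDZDYDZD

Derivation:
Step 0: Z
Step 1: ZYZ  (used choices [3])
Step 2: DZDYZYZ  (used choices [1, 3])
Step 3: DZYZDYDZDYDZD  (used choices [3, 1, 1])


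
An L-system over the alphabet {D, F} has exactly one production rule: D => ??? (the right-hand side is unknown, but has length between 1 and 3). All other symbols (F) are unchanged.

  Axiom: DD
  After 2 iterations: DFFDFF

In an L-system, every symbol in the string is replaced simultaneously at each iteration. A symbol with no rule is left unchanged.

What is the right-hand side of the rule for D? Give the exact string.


Answer: DF

Derivation:
Trying D => DF:
  Step 0: DD
  Step 1: DFDF
  Step 2: DFFDFF
Matches the given result.


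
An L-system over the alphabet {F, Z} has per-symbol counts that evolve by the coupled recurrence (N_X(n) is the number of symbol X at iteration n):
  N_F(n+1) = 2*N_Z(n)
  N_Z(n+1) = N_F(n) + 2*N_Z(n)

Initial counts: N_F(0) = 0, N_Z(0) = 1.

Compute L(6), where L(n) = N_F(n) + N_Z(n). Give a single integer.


Step 0: N_F=0, N_Z=1, L=1
Step 1: N_F=2, N_Z=2, L=4
Step 2: N_F=4, N_Z=6, L=10
Step 3: N_F=12, N_Z=16, L=28
Step 4: N_F=32, N_Z=44, L=76
Step 5: N_F=88, N_Z=120, L=208
Step 6: N_F=240, N_Z=328, L=568

Answer: 568


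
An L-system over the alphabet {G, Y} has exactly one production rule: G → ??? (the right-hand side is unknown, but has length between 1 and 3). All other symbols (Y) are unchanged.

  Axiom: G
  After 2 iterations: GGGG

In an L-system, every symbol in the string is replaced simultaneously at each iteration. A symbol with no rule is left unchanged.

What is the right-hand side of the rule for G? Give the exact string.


Answer: GG

Derivation:
Trying G → GG:
  Step 0: G
  Step 1: GG
  Step 2: GGGG
Matches the given result.


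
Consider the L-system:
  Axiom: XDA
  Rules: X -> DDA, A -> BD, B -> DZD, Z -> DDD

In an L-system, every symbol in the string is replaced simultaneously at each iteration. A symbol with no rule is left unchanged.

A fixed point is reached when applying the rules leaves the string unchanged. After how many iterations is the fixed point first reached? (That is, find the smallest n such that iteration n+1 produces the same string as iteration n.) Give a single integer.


Answer: 4

Derivation:
Step 0: XDA
Step 1: DDADBD
Step 2: DDBDDDZDD
Step 3: DDDZDDDDDDDDD
Step 4: DDDDDDDDDDDDDDD
Step 5: DDDDDDDDDDDDDDD  (unchanged — fixed point at step 4)


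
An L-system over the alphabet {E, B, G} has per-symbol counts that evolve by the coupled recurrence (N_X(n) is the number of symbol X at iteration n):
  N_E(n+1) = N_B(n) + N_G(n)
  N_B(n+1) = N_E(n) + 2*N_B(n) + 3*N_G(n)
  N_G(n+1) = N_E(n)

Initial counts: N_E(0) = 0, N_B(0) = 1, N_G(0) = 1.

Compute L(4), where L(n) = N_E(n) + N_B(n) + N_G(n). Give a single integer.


Answer: 153

Derivation:
Step 0: N_E=0, N_B=1, N_G=1, L=2
Step 1: N_E=2, N_B=5, N_G=0, L=7
Step 2: N_E=5, N_B=12, N_G=2, L=19
Step 3: N_E=14, N_B=35, N_G=5, L=54
Step 4: N_E=40, N_B=99, N_G=14, L=153


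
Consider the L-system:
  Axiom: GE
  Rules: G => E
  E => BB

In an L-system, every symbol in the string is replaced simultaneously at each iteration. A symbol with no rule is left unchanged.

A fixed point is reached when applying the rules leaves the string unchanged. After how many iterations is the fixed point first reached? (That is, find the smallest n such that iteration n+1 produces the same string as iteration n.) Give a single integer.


Answer: 2

Derivation:
Step 0: GE
Step 1: EBB
Step 2: BBBB
Step 3: BBBB  (unchanged — fixed point at step 2)
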